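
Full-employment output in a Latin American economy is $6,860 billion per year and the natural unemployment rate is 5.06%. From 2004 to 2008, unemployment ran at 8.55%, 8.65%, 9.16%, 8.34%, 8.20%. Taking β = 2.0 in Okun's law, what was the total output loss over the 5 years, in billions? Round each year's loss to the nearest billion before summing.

Year 2004: gap = -2.0 × (8.55 - 5.06) = -6.98%, loss ≈ 6860 × 6.98/100 ≈ 479.
Year 2005: gap = -2.0 × (8.65 - 5.06) = -7.18%, loss ≈ 6860 × 7.18/100 ≈ 493.
Year 2006: gap = -2.0 × (9.16 - 5.06) = -8.2%, loss ≈ 6860 × 8.2/100 ≈ 563.
Year 2007: gap = -2.0 × (8.34 - 5.06) = -6.56%, loss ≈ 6860 × 6.56/100 ≈ 450.
Year 2008: gap = -2.0 × (8.2 - 5.06) = -6.28%, loss ≈ 6860 × 6.28/100 ≈ 431.
Total lost output = 479 + 493 + 563 + 450 + 431 = 2416 billion.

$2,416 billion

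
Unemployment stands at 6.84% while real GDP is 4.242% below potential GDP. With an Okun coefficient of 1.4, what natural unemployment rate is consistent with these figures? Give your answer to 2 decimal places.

3.81%

From Okun's law, u - u* = -(output gap)/β = -(-4.242)/1.4 = 3.03 points.
So u* = 6.84 - 3.03 = 3.81%.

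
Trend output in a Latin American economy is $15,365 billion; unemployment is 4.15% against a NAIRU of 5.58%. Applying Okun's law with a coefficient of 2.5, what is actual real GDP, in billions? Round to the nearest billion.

Unemployment gap = 4.15 - 5.58 = -1.43 points, so the output gap is -2.5 × (-1.43) = 3.575%.
Actual GDP = 15365 × (1 + 3.575/100) = 15365 × 1.03575 ≈ 15914 billion.

$15,914 billion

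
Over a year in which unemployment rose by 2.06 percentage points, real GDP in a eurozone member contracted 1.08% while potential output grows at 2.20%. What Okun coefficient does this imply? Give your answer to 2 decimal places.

β ≈ 1.59

Growth form: g_Y = g_Y* - β × Δu, so β = (g_Y* - g_Y)/Δu.
β = (2.2 + 1.08)/2.06 = 3.28/2.06 = 1.59.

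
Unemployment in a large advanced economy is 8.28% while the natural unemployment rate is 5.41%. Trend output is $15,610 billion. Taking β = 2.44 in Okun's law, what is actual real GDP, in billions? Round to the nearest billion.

Unemployment gap = 8.28 - 5.41 = 2.87 points, so the output gap is -2.44 × 2.87 = -7.0028%.
Actual GDP = 15610 × (1 - 7.0028/100) = 15610 × 0.929972 ≈ 14517 billion.

$14,517 billion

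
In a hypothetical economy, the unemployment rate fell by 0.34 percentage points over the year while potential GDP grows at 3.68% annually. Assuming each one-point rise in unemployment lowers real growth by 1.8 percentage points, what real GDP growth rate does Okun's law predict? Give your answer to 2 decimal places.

4.29%

Growth-rate Okun's law: g_Y = g_Y* - β × Δu.
g_Y = 3.68 - 1.8 × (-0.34) = 3.68 + 0.612 = 4.292%, i.e. 4.29% to 2 d.p.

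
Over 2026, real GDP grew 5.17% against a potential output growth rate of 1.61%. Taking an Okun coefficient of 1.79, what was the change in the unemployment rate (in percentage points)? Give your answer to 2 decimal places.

-1.99 percentage points

Growth-rate Okun's law: g_Y = g_Y* - β × Δu, so Δu = (g_Y* - g_Y)/β.
Δu = (1.61 - 5.17)/1.79 = -3.56/1.79 = -1.99 percentage points.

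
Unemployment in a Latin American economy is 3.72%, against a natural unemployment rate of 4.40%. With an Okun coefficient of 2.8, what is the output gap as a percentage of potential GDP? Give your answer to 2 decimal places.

1.90%

The unemployment gap is 3.72 - 4.4 = -0.68 percentage points.
Okun's law gives an output gap of -2.8 × (-0.68) = 1.904%, i.e. 1.90% above potential.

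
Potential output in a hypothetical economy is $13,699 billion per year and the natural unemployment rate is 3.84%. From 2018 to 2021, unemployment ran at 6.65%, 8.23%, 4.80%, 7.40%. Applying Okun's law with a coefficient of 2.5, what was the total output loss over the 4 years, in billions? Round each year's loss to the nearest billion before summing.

Year 2018: gap = -2.5 × (6.65 - 3.84) = -7.025%, loss ≈ 13699 × 7.025/100 ≈ 962.
Year 2019: gap = -2.5 × (8.23 - 3.84) = -10.975%, loss ≈ 13699 × 10.975/100 ≈ 1503.
Year 2020: gap = -2.5 × (4.8 - 3.84) = -2.4%, loss ≈ 13699 × 2.4/100 ≈ 329.
Year 2021: gap = -2.5 × (7.4 - 3.84) = -8.9%, loss ≈ 13699 × 8.9/100 ≈ 1219.
Total lost output = 962 + 1503 + 329 + 1219 = 4013 billion.

$4,013 billion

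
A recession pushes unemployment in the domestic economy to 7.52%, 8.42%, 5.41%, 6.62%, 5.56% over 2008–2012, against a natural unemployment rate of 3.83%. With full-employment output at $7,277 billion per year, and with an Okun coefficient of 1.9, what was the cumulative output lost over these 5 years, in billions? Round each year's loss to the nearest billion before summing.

Year 2008: gap = -1.9 × (7.52 - 3.83) = -7.011%, loss ≈ 7277 × 7.011/100 ≈ 510.
Year 2009: gap = -1.9 × (8.42 - 3.83) = -8.721%, loss ≈ 7277 × 8.721/100 ≈ 635.
Year 2010: gap = -1.9 × (5.41 - 3.83) = -3.002%, loss ≈ 7277 × 3.002/100 ≈ 218.
Year 2011: gap = -1.9 × (6.62 - 3.83) = -5.301%, loss ≈ 7277 × 5.301/100 ≈ 386.
Year 2012: gap = -1.9 × (5.56 - 3.83) = -3.287%, loss ≈ 7277 × 3.287/100 ≈ 239.
Total lost output = 510 + 635 + 218 + 386 + 239 = 1988 billion.

$1,988 billion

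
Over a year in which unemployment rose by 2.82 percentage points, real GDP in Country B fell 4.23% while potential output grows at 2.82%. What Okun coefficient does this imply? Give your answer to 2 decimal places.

β ≈ 2.50

Growth form: g_Y = g_Y* - β × Δu, so β = (g_Y* - g_Y)/Δu.
β = (2.82 + 4.23)/2.82 = 7.05/2.82 = 2.50.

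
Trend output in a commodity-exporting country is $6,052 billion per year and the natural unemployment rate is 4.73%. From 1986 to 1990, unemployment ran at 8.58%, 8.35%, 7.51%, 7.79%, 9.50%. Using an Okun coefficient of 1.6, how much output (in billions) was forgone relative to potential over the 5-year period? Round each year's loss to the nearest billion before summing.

Year 1986: gap = -1.6 × (8.58 - 4.73) = -6.16%, loss ≈ 6052 × 6.16/100 ≈ 373.
Year 1987: gap = -1.6 × (8.35 - 4.73) = -5.792%, loss ≈ 6052 × 5.792/100 ≈ 351.
Year 1988: gap = -1.6 × (7.51 - 4.73) = -4.448%, loss ≈ 6052 × 4.448/100 ≈ 269.
Year 1989: gap = -1.6 × (7.79 - 4.73) = -4.896%, loss ≈ 6052 × 4.896/100 ≈ 296.
Year 1990: gap = -1.6 × (9.5 - 4.73) = -7.632%, loss ≈ 6052 × 7.632/100 ≈ 462.
Total lost output = 373 + 351 + 269 + 296 + 462 = 1751 billion.

$1,751 billion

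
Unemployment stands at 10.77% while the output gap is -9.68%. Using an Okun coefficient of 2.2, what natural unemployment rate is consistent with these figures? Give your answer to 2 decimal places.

From Okun's law, u - u* = -(output gap)/β = -(-9.68)/2.2 = 4.4 points.
So u* = 10.77 - 4.4 = 6.37%.

6.37%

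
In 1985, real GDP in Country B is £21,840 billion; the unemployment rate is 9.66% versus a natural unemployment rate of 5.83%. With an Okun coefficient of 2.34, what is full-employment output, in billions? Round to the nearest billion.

Unemployment gap = 9.66 - 5.83 = 3.83 points, so output gap = -2.34 × 3.83 = -8.9622%.
Since Y = Y* × (1 + gap/100), Y* = 21840/0.910378 ≈ 23990 billion.

£23,990 billion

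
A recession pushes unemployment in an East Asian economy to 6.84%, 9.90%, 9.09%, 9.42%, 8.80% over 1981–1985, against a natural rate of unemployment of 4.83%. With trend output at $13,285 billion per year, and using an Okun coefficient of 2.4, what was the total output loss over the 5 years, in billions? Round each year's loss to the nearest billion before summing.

Year 1981: gap = -2.4 × (6.84 - 4.83) = -4.824%, loss ≈ 13285 × 4.824/100 ≈ 641.
Year 1982: gap = -2.4 × (9.9 - 4.83) = -12.168%, loss ≈ 13285 × 12.168/100 ≈ 1617.
Year 1983: gap = -2.4 × (9.09 - 4.83) = -10.224%, loss ≈ 13285 × 10.224/100 ≈ 1358.
Year 1984: gap = -2.4 × (9.42 - 4.83) = -11.016%, loss ≈ 13285 × 11.016/100 ≈ 1463.
Year 1985: gap = -2.4 × (8.8 - 4.83) = -9.528%, loss ≈ 13285 × 9.528/100 ≈ 1266.
Total lost output = 641 + 1617 + 1358 + 1463 + 1266 = 6345 billion.

$6,345 billion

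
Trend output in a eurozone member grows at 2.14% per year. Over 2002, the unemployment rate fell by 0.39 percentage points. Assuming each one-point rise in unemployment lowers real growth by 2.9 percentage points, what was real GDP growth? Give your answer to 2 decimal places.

Growth-rate Okun's law: g_Y = g_Y* - β × Δu.
g_Y = 2.14 - 2.9 × (-0.39) = 2.14 + 1.131 = 3.271%, i.e. 3.27% to 2 d.p.

3.27%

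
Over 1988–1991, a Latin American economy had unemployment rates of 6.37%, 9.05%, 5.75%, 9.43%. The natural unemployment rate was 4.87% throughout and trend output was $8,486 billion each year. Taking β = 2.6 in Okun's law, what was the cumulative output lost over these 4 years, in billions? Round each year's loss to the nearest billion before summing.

Year 1988: gap = -2.6 × (6.37 - 4.87) = -3.9%, loss ≈ 8486 × 3.9/100 ≈ 331.
Year 1989: gap = -2.6 × (9.05 - 4.87) = -10.868%, loss ≈ 8486 × 10.868/100 ≈ 922.
Year 1990: gap = -2.6 × (5.75 - 4.87) = -2.288%, loss ≈ 8486 × 2.288/100 ≈ 194.
Year 1991: gap = -2.6 × (9.43 - 4.87) = -11.856%, loss ≈ 8486 × 11.856/100 ≈ 1006.
Total lost output = 331 + 922 + 194 + 1006 = 2453 billion.

$2,453 billion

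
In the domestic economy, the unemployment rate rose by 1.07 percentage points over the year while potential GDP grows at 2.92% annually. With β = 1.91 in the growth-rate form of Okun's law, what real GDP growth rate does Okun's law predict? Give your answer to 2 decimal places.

0.88%

Growth-rate Okun's law: g_Y = g_Y* - β × Δu.
g_Y = 2.92 - 1.91 × (1.07) = 2.92 - 2.0437 = 0.8763%, i.e. 0.88% to 2 d.p.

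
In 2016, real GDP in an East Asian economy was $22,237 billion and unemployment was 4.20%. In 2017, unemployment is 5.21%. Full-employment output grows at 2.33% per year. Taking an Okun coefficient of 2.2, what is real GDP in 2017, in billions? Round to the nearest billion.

$22,261 billion

Δu = 5.21 - 4.2 = 1.01 points.
Okun's law (growth form): g_Y = g_Y* - β × Δu = 2.33 - 2.2 × (1.01) = 2.33 - 2.222 = 0.108%.
Real GDP in the next year = 22237 × (1 + 0.108/100) = 22237 × 1.00108 ≈ 22261 billion.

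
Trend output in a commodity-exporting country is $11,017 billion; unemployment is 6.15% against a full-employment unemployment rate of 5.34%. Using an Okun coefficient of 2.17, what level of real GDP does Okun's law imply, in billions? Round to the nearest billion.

$10,823 billion

Unemployment gap = 6.15 - 5.34 = 0.81 points, so the output gap is -2.17 × 0.81 = -1.7577%.
Actual GDP = 11017 × (1 - 1.7577/100) = 11017 × 0.982423 ≈ 10823 billion.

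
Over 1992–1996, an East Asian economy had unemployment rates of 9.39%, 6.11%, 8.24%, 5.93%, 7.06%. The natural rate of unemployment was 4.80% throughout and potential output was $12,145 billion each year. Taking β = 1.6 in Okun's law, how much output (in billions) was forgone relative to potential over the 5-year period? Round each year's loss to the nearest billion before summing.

Year 1992: gap = -1.6 × (9.39 - 4.8) = -7.344%, loss ≈ 12145 × 7.344/100 ≈ 892.
Year 1993: gap = -1.6 × (6.11 - 4.8) = -2.096%, loss ≈ 12145 × 2.096/100 ≈ 255.
Year 1994: gap = -1.6 × (8.24 - 4.8) = -5.504%, loss ≈ 12145 × 5.504/100 ≈ 668.
Year 1995: gap = -1.6 × (5.93 - 4.8) = -1.808%, loss ≈ 12145 × 1.808/100 ≈ 220.
Year 1996: gap = -1.6 × (7.06 - 4.8) = -3.616%, loss ≈ 12145 × 3.616/100 ≈ 439.
Total lost output = 892 + 255 + 668 + 220 + 439 = 2474 billion.

$2,474 billion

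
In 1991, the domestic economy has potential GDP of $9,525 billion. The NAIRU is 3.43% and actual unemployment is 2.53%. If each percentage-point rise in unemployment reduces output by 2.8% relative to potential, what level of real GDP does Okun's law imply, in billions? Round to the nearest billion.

Unemployment gap = 2.53 - 3.43 = -0.9 points, so the output gap is -2.8 × (-0.9) = 2.52%.
Actual GDP = 9525 × (1 + 2.52/100) = 9525 × 1.0252 ≈ 9765 billion.

$9,765 billion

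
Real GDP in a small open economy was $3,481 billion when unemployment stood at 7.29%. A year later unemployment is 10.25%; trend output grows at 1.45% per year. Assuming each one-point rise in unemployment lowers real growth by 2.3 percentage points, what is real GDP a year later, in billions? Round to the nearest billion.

Δu = 10.25 - 7.29 = 2.96 points.
Okun's law (growth form): g_Y = g_Y* - β × Δu = 1.45 - 2.3 × (2.96) = 1.45 - 6.808 = -5.358%.
Real GDP in the next year = 3481 × (1 - 5.358/100) = 3481 × 0.94642 ≈ 3294 billion.

$3,294 billion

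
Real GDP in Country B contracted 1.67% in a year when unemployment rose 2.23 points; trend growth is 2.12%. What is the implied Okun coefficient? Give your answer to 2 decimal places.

Growth form: g_Y = g_Y* - β × Δu, so β = (g_Y* - g_Y)/Δu.
β = (2.12 + 1.67)/2.23 = 3.79/2.23 = 1.70.

β ≈ 1.70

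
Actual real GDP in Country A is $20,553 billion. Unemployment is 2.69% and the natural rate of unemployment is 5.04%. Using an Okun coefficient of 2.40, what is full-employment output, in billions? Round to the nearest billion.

$19,456 billion

Unemployment gap = 2.69 - 5.04 = -2.35 points, so output gap = -2.4 × (-2.35) = 5.64%.
Since Y = Y* × (1 + gap/100), Y* = 20553/1.0564 ≈ 19456 billion.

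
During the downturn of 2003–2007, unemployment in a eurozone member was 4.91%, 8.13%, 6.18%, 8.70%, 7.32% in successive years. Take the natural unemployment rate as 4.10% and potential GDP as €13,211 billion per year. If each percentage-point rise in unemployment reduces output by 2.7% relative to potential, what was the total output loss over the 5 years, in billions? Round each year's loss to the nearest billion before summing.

Year 2003: gap = -2.7 × (4.91 - 4.1) = -2.187%, loss ≈ 13211 × 2.187/100 ≈ 289.
Year 2004: gap = -2.7 × (8.13 - 4.1) = -10.881%, loss ≈ 13211 × 10.881/100 ≈ 1437.
Year 2005: gap = -2.7 × (6.18 - 4.1) = -5.616%, loss ≈ 13211 × 5.616/100 ≈ 742.
Year 2006: gap = -2.7 × (8.7 - 4.1) = -12.42%, loss ≈ 13211 × 12.42/100 ≈ 1641.
Year 2007: gap = -2.7 × (7.32 - 4.1) = -8.694%, loss ≈ 13211 × 8.694/100 ≈ 1149.
Total lost output = 289 + 1437 + 742 + 1641 + 1149 = 5258 billion.

€5,258 billion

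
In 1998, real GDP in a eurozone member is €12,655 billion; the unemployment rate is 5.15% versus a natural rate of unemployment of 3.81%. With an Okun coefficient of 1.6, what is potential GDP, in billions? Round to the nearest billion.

Unemployment gap = 5.15 - 3.81 = 1.34 points, so output gap = -1.6 × 1.34 = -2.144%.
Since Y = Y* × (1 + gap/100), Y* = 12655/0.97856 ≈ 12932 billion.

€12,932 billion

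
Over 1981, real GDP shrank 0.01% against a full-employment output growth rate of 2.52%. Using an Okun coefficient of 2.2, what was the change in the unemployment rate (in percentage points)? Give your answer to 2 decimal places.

1.15 percentage points

Growth-rate Okun's law: g_Y = g_Y* - β × Δu, so Δu = (g_Y* - g_Y)/β.
Δu = (2.52 + 0.01)/2.2 = 2.53/2.2 = 1.15 percentage points.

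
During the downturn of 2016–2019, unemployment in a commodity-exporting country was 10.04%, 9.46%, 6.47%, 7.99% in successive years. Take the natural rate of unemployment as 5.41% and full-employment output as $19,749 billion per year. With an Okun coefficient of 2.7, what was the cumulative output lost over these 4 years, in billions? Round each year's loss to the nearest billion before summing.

$6,570 billion

Year 2016: gap = -2.7 × (10.04 - 5.41) = -12.501%, loss ≈ 19749 × 12.501/100 ≈ 2469.
Year 2017: gap = -2.7 × (9.46 - 5.41) = -10.935%, loss ≈ 19749 × 10.935/100 ≈ 2160.
Year 2018: gap = -2.7 × (6.47 - 5.41) = -2.862%, loss ≈ 19749 × 2.862/100 ≈ 565.
Year 2019: gap = -2.7 × (7.99 - 5.41) = -6.966%, loss ≈ 19749 × 6.966/100 ≈ 1376.
Total lost output = 2469 + 2160 + 565 + 1376 = 6570 billion.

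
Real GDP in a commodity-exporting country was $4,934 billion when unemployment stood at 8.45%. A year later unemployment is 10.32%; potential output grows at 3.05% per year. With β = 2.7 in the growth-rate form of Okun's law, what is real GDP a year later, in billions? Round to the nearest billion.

Δu = 10.32 - 8.45 = 1.87 points.
Okun's law (growth form): g_Y = g_Y* - β × Δu = 3.05 - 2.7 × (1.87) = 3.05 - 5.049 = -1.999%.
Real GDP in the next year = 4934 × (1 - 1.999/100) = 4934 × 0.98001 ≈ 4835 billion.

$4,835 billion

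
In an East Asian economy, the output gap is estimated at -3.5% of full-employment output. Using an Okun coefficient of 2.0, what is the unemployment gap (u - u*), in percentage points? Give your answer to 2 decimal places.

Okun's law: output gap = -β × (u - u*), so u - u* = -(output gap)/β.
u - u* = -(-3.5)/2.0 = 1.75 percentage points.

1.75 percentage points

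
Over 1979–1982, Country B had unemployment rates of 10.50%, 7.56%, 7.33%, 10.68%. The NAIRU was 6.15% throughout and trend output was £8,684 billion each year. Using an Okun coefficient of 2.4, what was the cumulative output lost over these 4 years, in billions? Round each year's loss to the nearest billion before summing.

£2,391 billion

Year 1979: gap = -2.4 × (10.5 - 6.15) = -10.44%, loss ≈ 8684 × 10.44/100 ≈ 907.
Year 1980: gap = -2.4 × (7.56 - 6.15) = -3.384%, loss ≈ 8684 × 3.384/100 ≈ 294.
Year 1981: gap = -2.4 × (7.33 - 6.15) = -2.832%, loss ≈ 8684 × 2.832/100 ≈ 246.
Year 1982: gap = -2.4 × (10.68 - 6.15) = -10.872%, loss ≈ 8684 × 10.872/100 ≈ 944.
Total lost output = 907 + 294 + 246 + 944 = 2391 billion.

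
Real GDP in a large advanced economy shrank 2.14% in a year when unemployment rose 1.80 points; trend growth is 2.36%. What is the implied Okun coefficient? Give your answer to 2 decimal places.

Growth form: g_Y = g_Y* - β × Δu, so β = (g_Y* - g_Y)/Δu.
β = (2.36 + 2.14)/1.80 = 4.5/1.80 = 2.50.

β ≈ 2.50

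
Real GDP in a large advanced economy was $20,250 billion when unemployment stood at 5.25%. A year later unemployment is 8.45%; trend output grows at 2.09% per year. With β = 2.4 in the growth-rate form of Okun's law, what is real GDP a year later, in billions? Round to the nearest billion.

$19,118 billion

Δu = 8.45 - 5.25 = 3.2 points.
Okun's law (growth form): g_Y = g_Y* - β × Δu = 2.09 - 2.4 × (3.20) = 2.09 - 7.68 = -5.59%.
Real GDP in the next year = 20250 × (1 - 5.59/100) = 20250 × 0.9441 ≈ 19118 billion.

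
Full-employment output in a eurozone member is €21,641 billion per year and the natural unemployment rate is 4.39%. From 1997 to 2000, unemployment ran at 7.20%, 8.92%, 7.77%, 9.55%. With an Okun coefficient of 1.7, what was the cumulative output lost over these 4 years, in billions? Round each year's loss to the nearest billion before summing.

Year 1997: gap = -1.7 × (7.2 - 4.39) = -4.777%, loss ≈ 21641 × 4.777/100 ≈ 1034.
Year 1998: gap = -1.7 × (8.92 - 4.39) = -7.701%, loss ≈ 21641 × 7.701/100 ≈ 1667.
Year 1999: gap = -1.7 × (7.77 - 4.39) = -5.746%, loss ≈ 21641 × 5.746/100 ≈ 1243.
Year 2000: gap = -1.7 × (9.55 - 4.39) = -8.772%, loss ≈ 21641 × 8.772/100 ≈ 1898.
Total lost output = 1034 + 1667 + 1243 + 1898 = 5842 billion.

€5,842 billion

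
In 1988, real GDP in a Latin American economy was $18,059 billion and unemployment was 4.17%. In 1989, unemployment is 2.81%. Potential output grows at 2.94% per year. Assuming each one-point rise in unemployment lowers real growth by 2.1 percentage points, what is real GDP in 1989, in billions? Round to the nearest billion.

$19,106 billion

Δu = 2.81 - 4.17 = -1.36 points.
Okun's law (growth form): g_Y = g_Y* - β × Δu = 2.94 - 2.1 × (-1.36) = 2.94 + 2.856 = 5.796%.
Real GDP in the next year = 18059 × (1 + 5.796/100) = 18059 × 1.05796 ≈ 19106 billion.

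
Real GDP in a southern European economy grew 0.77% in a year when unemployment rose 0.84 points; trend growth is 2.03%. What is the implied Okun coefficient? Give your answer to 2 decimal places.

Growth form: g_Y = g_Y* - β × Δu, so β = (g_Y* - g_Y)/Δu.
β = (2.03 - 0.77)/0.84 = 1.26/0.84 = 1.50.

β ≈ 1.50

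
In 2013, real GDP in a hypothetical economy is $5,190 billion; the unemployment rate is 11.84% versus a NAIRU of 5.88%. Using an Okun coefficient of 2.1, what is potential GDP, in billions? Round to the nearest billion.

$5,933 billion

Unemployment gap = 11.84 - 5.88 = 5.96 points, so output gap = -2.1 × 5.96 = -12.516%.
Since Y = Y* × (1 + gap/100), Y* = 5190/0.87484 ≈ 5933 billion.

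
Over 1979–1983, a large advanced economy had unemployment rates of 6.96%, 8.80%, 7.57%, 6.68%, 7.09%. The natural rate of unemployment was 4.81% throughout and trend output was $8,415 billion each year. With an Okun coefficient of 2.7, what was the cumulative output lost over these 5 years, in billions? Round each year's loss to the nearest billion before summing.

Year 1979: gap = -2.7 × (6.96 - 4.81) = -5.805%, loss ≈ 8415 × 5.805/100 ≈ 488.
Year 1980: gap = -2.7 × (8.8 - 4.81) = -10.773%, loss ≈ 8415 × 10.773/100 ≈ 907.
Year 1981: gap = -2.7 × (7.57 - 4.81) = -7.452%, loss ≈ 8415 × 7.452/100 ≈ 627.
Year 1982: gap = -2.7 × (6.68 - 4.81) = -5.049%, loss ≈ 8415 × 5.049/100 ≈ 425.
Year 1983: gap = -2.7 × (7.09 - 4.81) = -6.156%, loss ≈ 8415 × 6.156/100 ≈ 518.
Total lost output = 488 + 907 + 627 + 425 + 518 = 2965 billion.

$2,965 billion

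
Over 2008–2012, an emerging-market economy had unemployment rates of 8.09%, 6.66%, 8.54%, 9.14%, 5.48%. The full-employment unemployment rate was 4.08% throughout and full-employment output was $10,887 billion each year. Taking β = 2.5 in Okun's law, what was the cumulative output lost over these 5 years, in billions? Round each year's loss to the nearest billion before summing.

$4,765 billion

Year 2008: gap = -2.5 × (8.09 - 4.08) = -10.025%, loss ≈ 10887 × 10.025/100 ≈ 1091.
Year 2009: gap = -2.5 × (6.66 - 4.08) = -6.45%, loss ≈ 10887 × 6.45/100 ≈ 702.
Year 2010: gap = -2.5 × (8.54 - 4.08) = -11.15%, loss ≈ 10887 × 11.15/100 ≈ 1214.
Year 2011: gap = -2.5 × (9.14 - 4.08) = -12.65%, loss ≈ 10887 × 12.65/100 ≈ 1377.
Year 2012: gap = -2.5 × (5.48 - 4.08) = -3.5%, loss ≈ 10887 × 3.5/100 ≈ 381.
Total lost output = 1091 + 702 + 1214 + 1377 + 381 = 4765 billion.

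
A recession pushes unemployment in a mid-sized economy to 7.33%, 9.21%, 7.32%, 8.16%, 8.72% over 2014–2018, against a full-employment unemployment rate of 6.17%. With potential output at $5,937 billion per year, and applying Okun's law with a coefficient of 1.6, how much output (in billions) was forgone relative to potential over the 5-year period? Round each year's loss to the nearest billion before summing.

$939 billion

Year 2014: gap = -1.6 × (7.33 - 6.17) = -1.856%, loss ≈ 5937 × 1.856/100 ≈ 110.
Year 2015: gap = -1.6 × (9.21 - 6.17) = -4.864%, loss ≈ 5937 × 4.864/100 ≈ 289.
Year 2016: gap = -1.6 × (7.32 - 6.17) = -1.84%, loss ≈ 5937 × 1.84/100 ≈ 109.
Year 2017: gap = -1.6 × (8.16 - 6.17) = -3.184%, loss ≈ 5937 × 3.184/100 ≈ 189.
Year 2018: gap = -1.6 × (8.72 - 6.17) = -4.08%, loss ≈ 5937 × 4.08/100 ≈ 242.
Total lost output = 110 + 289 + 109 + 189 + 242 = 939 billion.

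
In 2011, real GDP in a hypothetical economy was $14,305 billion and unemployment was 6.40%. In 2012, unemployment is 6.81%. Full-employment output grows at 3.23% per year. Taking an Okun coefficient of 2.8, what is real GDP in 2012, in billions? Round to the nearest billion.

Δu = 6.81 - 6.4 = 0.41 points.
Okun's law (growth form): g_Y = g_Y* - β × Δu = 3.23 - 2.8 × (0.41) = 3.23 - 1.148 = 2.082%.
Real GDP in the next year = 14305 × (1 + 2.082/100) = 14305 × 1.02082 ≈ 14603 billion.

$14,603 billion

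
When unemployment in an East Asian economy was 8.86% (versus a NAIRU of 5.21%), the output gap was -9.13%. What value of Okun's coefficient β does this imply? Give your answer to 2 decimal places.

Okun's law: output gap = -β × (u - u*).
-9.13 = -β × (8.86 - 5.21) = -β × 3.65, so β = 9.13/3.65 = 2.50.

β ≈ 2.50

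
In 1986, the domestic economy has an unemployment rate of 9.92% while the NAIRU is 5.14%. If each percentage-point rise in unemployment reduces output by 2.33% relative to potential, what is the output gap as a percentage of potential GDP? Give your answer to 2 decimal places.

The unemployment gap is 9.92 - 5.14 = 4.78 percentage points.
Okun's law gives an output gap of -2.33 × 4.78 = -11.1374%, i.e. 11.14% below potential.

-11.14%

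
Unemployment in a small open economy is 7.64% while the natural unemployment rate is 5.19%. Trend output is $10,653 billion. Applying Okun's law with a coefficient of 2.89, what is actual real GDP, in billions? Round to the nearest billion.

Unemployment gap = 7.64 - 5.19 = 2.45 points, so the output gap is -2.89 × 2.45 = -7.0805%.
Actual GDP = 10653 × (1 - 7.0805/100) = 10653 × 0.929195 ≈ 9899 billion.

$9,899 billion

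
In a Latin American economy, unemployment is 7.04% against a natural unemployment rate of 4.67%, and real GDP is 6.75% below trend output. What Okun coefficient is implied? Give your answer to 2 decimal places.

β ≈ 2.85

Okun's law: output gap = -β × (u - u*).
-6.75 = -β × (7.04 - 4.67) = -β × 2.37, so β = 6.75/2.37 = 2.85.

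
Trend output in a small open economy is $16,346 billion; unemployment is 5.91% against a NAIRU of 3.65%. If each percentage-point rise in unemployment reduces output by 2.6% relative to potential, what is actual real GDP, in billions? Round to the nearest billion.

$15,386 billion

Unemployment gap = 5.91 - 3.65 = 2.26 points, so the output gap is -2.6 × 2.26 = -5.876%.
Actual GDP = 16346 × (1 - 5.876/100) = 16346 × 0.94124 ≈ 15386 billion.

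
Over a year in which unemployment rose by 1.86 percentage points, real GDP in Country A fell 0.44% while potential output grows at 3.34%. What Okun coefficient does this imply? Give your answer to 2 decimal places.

β ≈ 2.03

Growth form: g_Y = g_Y* - β × Δu, so β = (g_Y* - g_Y)/Δu.
β = (3.34 + 0.44)/1.86 = 3.78/1.86 = 2.03.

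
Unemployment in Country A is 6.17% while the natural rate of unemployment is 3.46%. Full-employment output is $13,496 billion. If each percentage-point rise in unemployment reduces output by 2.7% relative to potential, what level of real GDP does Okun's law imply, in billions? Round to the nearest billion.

$12,508 billion

Unemployment gap = 6.17 - 3.46 = 2.71 points, so the output gap is -2.7 × 2.71 = -7.317%.
Actual GDP = 13496 × (1 - 7.317/100) = 13496 × 0.92683 ≈ 12508 billion.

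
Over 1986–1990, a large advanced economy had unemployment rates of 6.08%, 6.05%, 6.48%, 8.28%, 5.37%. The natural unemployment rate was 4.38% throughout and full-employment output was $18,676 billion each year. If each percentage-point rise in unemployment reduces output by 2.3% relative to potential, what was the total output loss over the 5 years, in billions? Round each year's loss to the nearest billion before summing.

$4,449 billion

Year 1986: gap = -2.3 × (6.08 - 4.38) = -3.91%, loss ≈ 18676 × 3.91/100 ≈ 730.
Year 1987: gap = -2.3 × (6.05 - 4.38) = -3.841%, loss ≈ 18676 × 3.841/100 ≈ 717.
Year 1988: gap = -2.3 × (6.48 - 4.38) = -4.83%, loss ≈ 18676 × 4.83/100 ≈ 902.
Year 1989: gap = -2.3 × (8.28 - 4.38) = -8.97%, loss ≈ 18676 × 8.97/100 ≈ 1675.
Year 1990: gap = -2.3 × (5.37 - 4.38) = -2.277%, loss ≈ 18676 × 2.277/100 ≈ 425.
Total lost output = 730 + 717 + 902 + 1675 + 425 = 4449 billion.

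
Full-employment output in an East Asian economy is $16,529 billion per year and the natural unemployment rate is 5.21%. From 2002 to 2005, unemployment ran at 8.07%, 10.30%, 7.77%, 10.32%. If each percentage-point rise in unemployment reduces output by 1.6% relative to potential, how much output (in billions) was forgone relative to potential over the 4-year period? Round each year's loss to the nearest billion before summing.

Year 2002: gap = -1.6 × (8.07 - 5.21) = -4.576%, loss ≈ 16529 × 4.576/100 ≈ 756.
Year 2003: gap = -1.6 × (10.3 - 5.21) = -8.144%, loss ≈ 16529 × 8.144/100 ≈ 1346.
Year 2004: gap = -1.6 × (7.77 - 5.21) = -4.096%, loss ≈ 16529 × 4.096/100 ≈ 677.
Year 2005: gap = -1.6 × (10.32 - 5.21) = -8.176%, loss ≈ 16529 × 8.176/100 ≈ 1351.
Total lost output = 756 + 1346 + 677 + 1351 = 4130 billion.

$4,130 billion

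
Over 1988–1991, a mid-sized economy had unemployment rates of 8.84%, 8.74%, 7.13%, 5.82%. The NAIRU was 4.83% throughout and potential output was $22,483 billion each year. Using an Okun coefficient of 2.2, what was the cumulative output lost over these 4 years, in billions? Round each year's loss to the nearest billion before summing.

$5,545 billion

Year 1988: gap = -2.2 × (8.84 - 4.83) = -8.822%, loss ≈ 22483 × 8.822/100 ≈ 1983.
Year 1989: gap = -2.2 × (8.74 - 4.83) = -8.602%, loss ≈ 22483 × 8.602/100 ≈ 1934.
Year 1990: gap = -2.2 × (7.13 - 4.83) = -5.06%, loss ≈ 22483 × 5.06/100 ≈ 1138.
Year 1991: gap = -2.2 × (5.82 - 4.83) = -2.178%, loss ≈ 22483 × 2.178/100 ≈ 490.
Total lost output = 1983 + 1934 + 1138 + 490 = 5545 billion.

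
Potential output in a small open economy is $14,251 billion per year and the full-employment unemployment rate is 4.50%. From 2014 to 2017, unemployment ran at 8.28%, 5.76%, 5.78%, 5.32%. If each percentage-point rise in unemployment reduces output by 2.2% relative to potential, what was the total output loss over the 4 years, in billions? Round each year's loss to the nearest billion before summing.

$2,238 billion

Year 2014: gap = -2.2 × (8.28 - 4.5) = -8.316%, loss ≈ 14251 × 8.316/100 ≈ 1185.
Year 2015: gap = -2.2 × (5.76 - 4.5) = -2.772%, loss ≈ 14251 × 2.772/100 ≈ 395.
Year 2016: gap = -2.2 × (5.78 - 4.5) = -2.816%, loss ≈ 14251 × 2.816/100 ≈ 401.
Year 2017: gap = -2.2 × (5.32 - 4.5) = -1.804%, loss ≈ 14251 × 1.804/100 ≈ 257.
Total lost output = 1185 + 395 + 401 + 257 = 2238 billion.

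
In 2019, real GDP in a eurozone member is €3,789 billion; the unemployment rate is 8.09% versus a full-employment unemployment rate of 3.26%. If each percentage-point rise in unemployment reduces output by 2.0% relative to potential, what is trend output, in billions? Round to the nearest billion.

€4,194 billion

Unemployment gap = 8.09 - 3.26 = 4.83 points, so output gap = -2 × 4.83 = -9.66%.
Since Y = Y* × (1 + gap/100), Y* = 3789/0.9034 ≈ 4194 billion.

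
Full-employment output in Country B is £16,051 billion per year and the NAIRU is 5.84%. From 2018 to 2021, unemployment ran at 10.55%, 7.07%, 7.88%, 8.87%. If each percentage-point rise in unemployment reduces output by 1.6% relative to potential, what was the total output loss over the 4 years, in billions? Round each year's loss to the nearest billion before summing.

Year 2018: gap = -1.6 × (10.55 - 5.84) = -7.536%, loss ≈ 16051 × 7.536/100 ≈ 1210.
Year 2019: gap = -1.6 × (7.07 - 5.84) = -1.968%, loss ≈ 16051 × 1.968/100 ≈ 316.
Year 2020: gap = -1.6 × (7.88 - 5.84) = -3.264%, loss ≈ 16051 × 3.264/100 ≈ 524.
Year 2021: gap = -1.6 × (8.87 - 5.84) = -4.848%, loss ≈ 16051 × 4.848/100 ≈ 778.
Total lost output = 1210 + 316 + 524 + 778 = 2828 billion.

£2,828 billion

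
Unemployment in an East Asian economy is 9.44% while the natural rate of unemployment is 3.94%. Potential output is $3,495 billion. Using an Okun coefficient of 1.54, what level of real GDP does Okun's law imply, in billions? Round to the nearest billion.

Unemployment gap = 9.44 - 3.94 = 5.5 points, so the output gap is -1.54 × 5.5 = -8.47%.
Actual GDP = 3495 × (1 - 8.47/100) = 3495 × 0.9153 ≈ 3199 billion.

$3,199 billion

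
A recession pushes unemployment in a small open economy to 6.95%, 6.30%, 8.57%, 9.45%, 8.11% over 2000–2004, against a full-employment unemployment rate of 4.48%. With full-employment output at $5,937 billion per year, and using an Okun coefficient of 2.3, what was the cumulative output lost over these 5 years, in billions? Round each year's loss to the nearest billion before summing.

$2,319 billion

Year 2000: gap = -2.3 × (6.95 - 4.48) = -5.681%, loss ≈ 5937 × 5.681/100 ≈ 337.
Year 2001: gap = -2.3 × (6.3 - 4.48) = -4.186%, loss ≈ 5937 × 4.186/100 ≈ 249.
Year 2002: gap = -2.3 × (8.57 - 4.48) = -9.407%, loss ≈ 5937 × 9.407/100 ≈ 558.
Year 2003: gap = -2.3 × (9.45 - 4.48) = -11.431%, loss ≈ 5937 × 11.431/100 ≈ 679.
Year 2004: gap = -2.3 × (8.11 - 4.48) = -8.349%, loss ≈ 5937 × 8.349/100 ≈ 496.
Total lost output = 337 + 249 + 558 + 679 + 496 = 2319 billion.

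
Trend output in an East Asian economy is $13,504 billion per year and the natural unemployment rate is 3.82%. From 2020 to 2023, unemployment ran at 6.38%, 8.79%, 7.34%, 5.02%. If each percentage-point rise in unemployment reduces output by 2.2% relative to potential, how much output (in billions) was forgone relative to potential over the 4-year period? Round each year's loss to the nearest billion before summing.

$3,641 billion

Year 2020: gap = -2.2 × (6.38 - 3.82) = -5.632%, loss ≈ 13504 × 5.632/100 ≈ 761.
Year 2021: gap = -2.2 × (8.79 - 3.82) = -10.934%, loss ≈ 13504 × 10.934/100 ≈ 1477.
Year 2022: gap = -2.2 × (7.34 - 3.82) = -7.744%, loss ≈ 13504 × 7.744/100 ≈ 1046.
Year 2023: gap = -2.2 × (5.02 - 3.82) = -2.64%, loss ≈ 13504 × 2.64/100 ≈ 357.
Total lost output = 761 + 1477 + 1046 + 357 = 3641 billion.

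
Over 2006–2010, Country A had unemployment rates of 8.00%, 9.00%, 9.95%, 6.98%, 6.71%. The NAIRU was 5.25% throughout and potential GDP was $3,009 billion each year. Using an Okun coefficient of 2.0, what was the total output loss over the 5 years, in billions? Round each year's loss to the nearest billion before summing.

Year 2006: gap = -2.0 × (8 - 5.25) = -5.5%, loss ≈ 3009 × 5.5/100 ≈ 165.
Year 2007: gap = -2.0 × (9 - 5.25) = -7.5%, loss ≈ 3009 × 7.5/100 ≈ 226.
Year 2008: gap = -2.0 × (9.95 - 5.25) = -9.4%, loss ≈ 3009 × 9.4/100 ≈ 283.
Year 2009: gap = -2.0 × (6.98 - 5.25) = -3.46%, loss ≈ 3009 × 3.46/100 ≈ 104.
Year 2010: gap = -2.0 × (6.71 - 5.25) = -2.92%, loss ≈ 3009 × 2.92/100 ≈ 88.
Total lost output = 165 + 226 + 283 + 104 + 88 = 866 billion.

$866 billion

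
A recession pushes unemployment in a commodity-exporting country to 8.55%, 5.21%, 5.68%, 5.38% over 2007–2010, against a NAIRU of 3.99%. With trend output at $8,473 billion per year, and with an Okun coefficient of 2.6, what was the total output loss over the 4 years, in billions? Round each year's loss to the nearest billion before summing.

$1,952 billion

Year 2007: gap = -2.6 × (8.55 - 3.99) = -11.856%, loss ≈ 8473 × 11.856/100 ≈ 1005.
Year 2008: gap = -2.6 × (5.21 - 3.99) = -3.172%, loss ≈ 8473 × 3.172/100 ≈ 269.
Year 2009: gap = -2.6 × (5.68 - 3.99) = -4.394%, loss ≈ 8473 × 4.394/100 ≈ 372.
Year 2010: gap = -2.6 × (5.38 - 3.99) = -3.614%, loss ≈ 8473 × 3.614/100 ≈ 306.
Total lost output = 1005 + 269 + 372 + 306 = 1952 billion.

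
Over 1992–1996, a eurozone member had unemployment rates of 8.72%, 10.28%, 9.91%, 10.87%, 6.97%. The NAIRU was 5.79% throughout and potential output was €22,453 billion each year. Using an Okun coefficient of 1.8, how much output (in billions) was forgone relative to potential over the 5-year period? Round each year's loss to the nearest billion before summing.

€7,194 billion

Year 1992: gap = -1.8 × (8.72 - 5.79) = -5.274%, loss ≈ 22453 × 5.274/100 ≈ 1184.
Year 1993: gap = -1.8 × (10.28 - 5.79) = -8.082%, loss ≈ 22453 × 8.082/100 ≈ 1815.
Year 1994: gap = -1.8 × (9.91 - 5.79) = -7.416%, loss ≈ 22453 × 7.416/100 ≈ 1665.
Year 1995: gap = -1.8 × (10.87 - 5.79) = -9.144%, loss ≈ 22453 × 9.144/100 ≈ 2053.
Year 1996: gap = -1.8 × (6.97 - 5.79) = -2.124%, loss ≈ 22453 × 2.124/100 ≈ 477.
Total lost output = 1184 + 1815 + 1665 + 2053 + 477 = 7194 billion.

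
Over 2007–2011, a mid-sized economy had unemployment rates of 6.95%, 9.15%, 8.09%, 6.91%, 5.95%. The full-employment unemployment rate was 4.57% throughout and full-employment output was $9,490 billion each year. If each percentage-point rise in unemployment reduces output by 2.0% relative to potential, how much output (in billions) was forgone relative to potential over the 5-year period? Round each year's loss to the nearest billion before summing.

$2,695 billion

Year 2007: gap = -2.0 × (6.95 - 4.57) = -4.76%, loss ≈ 9490 × 4.76/100 ≈ 452.
Year 2008: gap = -2.0 × (9.15 - 4.57) = -9.16%, loss ≈ 9490 × 9.16/100 ≈ 869.
Year 2009: gap = -2.0 × (8.09 - 4.57) = -7.04%, loss ≈ 9490 × 7.04/100 ≈ 668.
Year 2010: gap = -2.0 × (6.91 - 4.57) = -4.68%, loss ≈ 9490 × 4.68/100 ≈ 444.
Year 2011: gap = -2.0 × (5.95 - 4.57) = -2.76%, loss ≈ 9490 × 2.76/100 ≈ 262.
Total lost output = 452 + 869 + 668 + 444 + 262 = 2695 billion.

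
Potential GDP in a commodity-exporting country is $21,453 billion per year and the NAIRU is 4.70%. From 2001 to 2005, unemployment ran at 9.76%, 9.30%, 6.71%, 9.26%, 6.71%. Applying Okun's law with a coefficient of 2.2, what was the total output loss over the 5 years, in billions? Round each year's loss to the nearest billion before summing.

$8,609 billion

Year 2001: gap = -2.2 × (9.76 - 4.7) = -11.132%, loss ≈ 21453 × 11.132/100 ≈ 2388.
Year 2002: gap = -2.2 × (9.3 - 4.7) = -10.12%, loss ≈ 21453 × 10.12/100 ≈ 2171.
Year 2003: gap = -2.2 × (6.71 - 4.7) = -4.422%, loss ≈ 21453 × 4.422/100 ≈ 949.
Year 2004: gap = -2.2 × (9.26 - 4.7) = -10.032%, loss ≈ 21453 × 10.032/100 ≈ 2152.
Year 2005: gap = -2.2 × (6.71 - 4.7) = -4.422%, loss ≈ 21453 × 4.422/100 ≈ 949.
Total lost output = 2388 + 2171 + 949 + 2152 + 949 = 8609 billion.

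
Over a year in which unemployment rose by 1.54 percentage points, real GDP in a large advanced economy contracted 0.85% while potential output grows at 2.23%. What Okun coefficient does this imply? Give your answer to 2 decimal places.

β ≈ 2.00

Growth form: g_Y = g_Y* - β × Δu, so β = (g_Y* - g_Y)/Δu.
β = (2.23 + 0.85)/1.54 = 3.08/1.54 = 2.00.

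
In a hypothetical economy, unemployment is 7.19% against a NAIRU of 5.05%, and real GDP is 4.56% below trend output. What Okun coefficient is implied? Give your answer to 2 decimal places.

β ≈ 2.13

Okun's law: output gap = -β × (u - u*).
-4.56 = -β × (7.19 - 5.05) = -β × 2.14, so β = 4.56/2.14 = 2.13.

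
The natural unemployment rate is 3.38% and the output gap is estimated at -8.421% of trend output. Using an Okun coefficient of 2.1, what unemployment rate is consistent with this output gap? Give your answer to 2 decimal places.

7.39%

From Okun's law, u - u* = -(output gap)/β = -(-8.421)/2.1 = 4.01 points.
So u = 3.38 + 4.01 = 7.39%.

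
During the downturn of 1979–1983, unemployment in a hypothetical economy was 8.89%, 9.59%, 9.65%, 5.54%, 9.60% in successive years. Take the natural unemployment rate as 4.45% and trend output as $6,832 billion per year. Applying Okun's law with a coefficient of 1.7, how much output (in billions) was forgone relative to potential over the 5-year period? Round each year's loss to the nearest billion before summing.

$2,442 billion

Year 1979: gap = -1.7 × (8.89 - 4.45) = -7.548%, loss ≈ 6832 × 7.548/100 ≈ 516.
Year 1980: gap = -1.7 × (9.59 - 4.45) = -8.738%, loss ≈ 6832 × 8.738/100 ≈ 597.
Year 1981: gap = -1.7 × (9.65 - 4.45) = -8.84%, loss ≈ 6832 × 8.84/100 ≈ 604.
Year 1982: gap = -1.7 × (5.54 - 4.45) = -1.853%, loss ≈ 6832 × 1.853/100 ≈ 127.
Year 1983: gap = -1.7 × (9.6 - 4.45) = -8.755%, loss ≈ 6832 × 8.755/100 ≈ 598.
Total lost output = 516 + 597 + 604 + 127 + 598 = 2442 billion.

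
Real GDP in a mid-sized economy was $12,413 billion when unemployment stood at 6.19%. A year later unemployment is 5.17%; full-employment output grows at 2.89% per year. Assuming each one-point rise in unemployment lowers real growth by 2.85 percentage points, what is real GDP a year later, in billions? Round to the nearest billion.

$13,133 billion

Δu = 5.17 - 6.19 = -1.02 points.
Okun's law (growth form): g_Y = g_Y* - β × Δu = 2.89 - 2.85 × (-1.02) = 2.89 + 2.907 = 5.797%.
Real GDP in the next year = 12413 × (1 + 5.797/100) = 12413 × 1.05797 ≈ 13133 billion.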